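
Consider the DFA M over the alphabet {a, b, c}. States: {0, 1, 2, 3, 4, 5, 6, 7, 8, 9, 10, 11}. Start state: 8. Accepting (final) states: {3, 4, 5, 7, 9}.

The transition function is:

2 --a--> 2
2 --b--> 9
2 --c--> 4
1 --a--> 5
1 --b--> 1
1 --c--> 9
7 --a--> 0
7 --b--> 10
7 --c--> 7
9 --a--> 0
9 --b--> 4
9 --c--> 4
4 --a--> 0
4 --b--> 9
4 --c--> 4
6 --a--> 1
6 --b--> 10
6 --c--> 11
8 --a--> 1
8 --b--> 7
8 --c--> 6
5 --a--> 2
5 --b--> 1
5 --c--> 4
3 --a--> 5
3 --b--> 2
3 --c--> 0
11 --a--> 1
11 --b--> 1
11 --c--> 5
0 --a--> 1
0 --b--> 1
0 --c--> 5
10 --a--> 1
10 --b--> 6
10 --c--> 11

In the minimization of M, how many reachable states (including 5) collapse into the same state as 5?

First remove the unreachable states {3}; 11 states remain.
Initial partition by acceptance: {4,5,7,9} | {0,1,2,6,8,10,11}.
Refine {4,5,7,9} on symbol b: members go to different blocks, giving {4,9} and {5,7}.
Refine {0,1,2,6,8,10,11} on symbol a: members go to different blocks, giving {0,2,6,8,10,11} and {1}.
On input a, block {0,2,6,8,10,11} splits into {0,6,8,10,11} and {2}.
Split {0,6,8,10,11} by δ(·,b) → {0,11} and {6,10} and {8}.
Refine {5,7} on symbol a: members go to different blocks, giving {5} and {7}.
Stable partition: {4,9} | {0,11} | {5} | {1} | {2} | {6,10} | {8} | {7} — 8 equivalence classes.
The equivalence class containing 5 is {5}, of size 1.

1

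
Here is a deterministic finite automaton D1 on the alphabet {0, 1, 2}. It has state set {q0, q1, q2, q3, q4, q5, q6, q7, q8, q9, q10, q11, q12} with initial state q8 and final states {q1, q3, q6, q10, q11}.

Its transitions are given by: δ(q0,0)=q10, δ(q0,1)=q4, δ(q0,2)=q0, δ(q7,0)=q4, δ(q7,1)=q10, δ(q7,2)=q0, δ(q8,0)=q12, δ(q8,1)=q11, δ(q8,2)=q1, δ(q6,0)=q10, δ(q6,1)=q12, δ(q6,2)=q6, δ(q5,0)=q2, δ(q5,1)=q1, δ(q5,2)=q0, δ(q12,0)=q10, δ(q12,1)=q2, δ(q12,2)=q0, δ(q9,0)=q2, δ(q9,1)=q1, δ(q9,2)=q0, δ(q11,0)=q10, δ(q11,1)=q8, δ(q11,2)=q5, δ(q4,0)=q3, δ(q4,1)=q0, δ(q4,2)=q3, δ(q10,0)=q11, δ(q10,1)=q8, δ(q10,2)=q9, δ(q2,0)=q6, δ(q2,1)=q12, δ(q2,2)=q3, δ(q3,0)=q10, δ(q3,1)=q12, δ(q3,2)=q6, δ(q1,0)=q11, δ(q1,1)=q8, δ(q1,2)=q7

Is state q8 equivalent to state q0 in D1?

No

Initial partition by acceptance: {q1,q3,q6,q10,q11} | {q0,q2,q4,q5,q7,q8,q9,q12}.
Split {q1,q3,q6,q10,q11} by δ(·,2) → {q1,q10,q11} and {q3,q6}.
On input 0, block {q0,q2,q4,q5,q7,q8,q9,q12} splits into {q5,q7,q8,q9} and {q0,q12} and {q2,q4}.
On input 0, block {q5,q7,q8,q9} splits into {q5,q7,q9} and {q8}.
The partition is now stable with 6 blocks: {q1,q10,q11} | {q5,q7,q9} | {q3,q6} | {q0,q12} | {q2,q4} | {q8}.
q8 and q0 end up in different blocks, so they are distinguishable. For instance, the string '0' is accepted from only q0.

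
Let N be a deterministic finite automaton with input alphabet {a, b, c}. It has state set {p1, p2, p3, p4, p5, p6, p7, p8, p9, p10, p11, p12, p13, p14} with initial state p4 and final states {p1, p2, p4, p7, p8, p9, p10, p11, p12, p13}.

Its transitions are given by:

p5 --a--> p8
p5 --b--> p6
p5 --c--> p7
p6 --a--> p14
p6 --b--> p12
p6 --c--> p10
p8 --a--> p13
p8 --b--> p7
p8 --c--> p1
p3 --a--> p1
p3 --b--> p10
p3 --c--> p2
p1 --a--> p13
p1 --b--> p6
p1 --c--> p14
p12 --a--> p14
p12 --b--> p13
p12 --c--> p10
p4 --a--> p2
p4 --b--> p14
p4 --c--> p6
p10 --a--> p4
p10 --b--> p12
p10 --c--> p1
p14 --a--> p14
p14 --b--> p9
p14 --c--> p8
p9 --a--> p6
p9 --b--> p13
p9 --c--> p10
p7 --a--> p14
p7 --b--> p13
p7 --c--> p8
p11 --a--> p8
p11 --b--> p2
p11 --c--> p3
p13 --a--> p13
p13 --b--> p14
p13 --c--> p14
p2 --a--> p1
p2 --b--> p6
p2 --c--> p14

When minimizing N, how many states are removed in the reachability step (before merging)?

3

Starting at p4 and following transitions, the reachable set is {p1, p2, p4, p6, p7, p8, p9, p10, p12, p13, p14}. That leaves p3, p5, p11 unreachable — 3 in total.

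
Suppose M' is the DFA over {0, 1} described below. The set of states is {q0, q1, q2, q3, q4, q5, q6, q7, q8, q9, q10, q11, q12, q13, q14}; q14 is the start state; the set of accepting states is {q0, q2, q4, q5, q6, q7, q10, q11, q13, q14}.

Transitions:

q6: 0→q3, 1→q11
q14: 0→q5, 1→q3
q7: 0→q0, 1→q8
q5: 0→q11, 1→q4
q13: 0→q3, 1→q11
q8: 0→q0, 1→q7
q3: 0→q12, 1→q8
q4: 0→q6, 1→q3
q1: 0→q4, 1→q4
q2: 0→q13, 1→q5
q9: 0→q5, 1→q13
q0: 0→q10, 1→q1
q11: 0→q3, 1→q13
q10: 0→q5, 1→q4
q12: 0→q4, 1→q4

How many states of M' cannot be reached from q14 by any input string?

No path from q14 leads to q2, q9; the other 13 states are all reachable.

2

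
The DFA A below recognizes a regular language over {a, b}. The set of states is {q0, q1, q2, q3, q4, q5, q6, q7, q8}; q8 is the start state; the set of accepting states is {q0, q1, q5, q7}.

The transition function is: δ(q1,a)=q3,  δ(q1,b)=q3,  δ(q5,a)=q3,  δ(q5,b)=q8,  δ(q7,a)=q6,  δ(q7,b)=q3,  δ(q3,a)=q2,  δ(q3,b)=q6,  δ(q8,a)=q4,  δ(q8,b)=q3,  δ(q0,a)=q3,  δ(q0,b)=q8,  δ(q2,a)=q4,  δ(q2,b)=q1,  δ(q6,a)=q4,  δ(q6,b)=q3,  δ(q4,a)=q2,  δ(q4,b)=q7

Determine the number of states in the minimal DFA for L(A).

Reachable states from the start: {q1,q2,q3,q4,q6,q7,q8}. Unreachable: {q0,q5} — drop them.
Start with accepting vs non-accepting: {q1,q7} | {q2,q3,q4,q6,q8}.
On input b, block {q2,q3,q4,q6,q8} splits into {q3,q6,q8} and {q2,q4}.
Stable partition: {q1,q7} | {q3,q6,q8} | {q2,q4} — 3 equivalence classes.

3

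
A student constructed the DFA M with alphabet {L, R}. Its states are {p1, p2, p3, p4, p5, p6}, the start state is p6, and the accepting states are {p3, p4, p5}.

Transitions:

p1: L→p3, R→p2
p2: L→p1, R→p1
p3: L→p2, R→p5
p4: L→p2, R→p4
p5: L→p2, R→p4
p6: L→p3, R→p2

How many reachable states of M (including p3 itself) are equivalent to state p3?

3

Initial partition by acceptance: {p3,p4,p5} | {p1,p2,p6}.
On input L, block {p1,p2,p6} splits into {p1,p6} and {p2}.
No further refinement is possible. Final partition (3 blocks): {p3,p4,p5} | {p1,p6} | {p2}.
State p3 belongs to the block {p3,p4,p5}, which has 3 states.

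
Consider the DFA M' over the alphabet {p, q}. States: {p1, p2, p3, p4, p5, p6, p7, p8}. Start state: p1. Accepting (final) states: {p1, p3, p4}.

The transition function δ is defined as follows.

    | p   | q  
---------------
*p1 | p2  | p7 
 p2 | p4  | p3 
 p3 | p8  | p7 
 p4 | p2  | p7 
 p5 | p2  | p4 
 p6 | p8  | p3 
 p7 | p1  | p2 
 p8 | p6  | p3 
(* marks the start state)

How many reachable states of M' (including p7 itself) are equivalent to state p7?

States {p5} cannot be reached from the start state, so discard them.
P0 = {p1,p3,p4} | {p2,p6,p7,p8}.
On input p, block {p2,p6,p7,p8} splits into {p2,p7} and {p6,p8}.
On input p, block {p1,p3,p4} splits into {p1,p4} and {p3}.
On input q, block {p2,p7} splits into {p2} and {p7}.
No further refinement is possible. Final partition (5 blocks): {p1,p4} | {p2} | {p6,p8} | {p3} | {p7}.
State p7 belongs to the block {p7}, which has 1 states.

1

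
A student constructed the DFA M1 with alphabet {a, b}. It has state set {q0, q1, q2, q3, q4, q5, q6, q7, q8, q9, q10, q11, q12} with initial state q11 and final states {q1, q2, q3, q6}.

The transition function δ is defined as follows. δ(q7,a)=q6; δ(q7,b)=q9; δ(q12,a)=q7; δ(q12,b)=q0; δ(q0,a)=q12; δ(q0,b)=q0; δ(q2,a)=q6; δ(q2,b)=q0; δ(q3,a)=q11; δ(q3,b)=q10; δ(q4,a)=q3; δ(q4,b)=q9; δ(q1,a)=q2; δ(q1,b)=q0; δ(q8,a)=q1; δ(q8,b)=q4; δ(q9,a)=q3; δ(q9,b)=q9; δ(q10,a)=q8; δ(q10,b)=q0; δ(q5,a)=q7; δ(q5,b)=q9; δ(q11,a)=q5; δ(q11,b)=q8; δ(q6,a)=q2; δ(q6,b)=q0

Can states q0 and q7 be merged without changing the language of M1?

No

Initial partition by acceptance: {q1,q2,q3,q6} | {q0,q4,q5,q7,q8,q9,q10,q11,q12}.
Split {q1,q2,q3,q6} by δ(·,a) → {q1,q2,q6} and {q3}.
On input a, block {q0,q4,q5,q7,q8,q9,q10,q11,q12} splits into {q0,q5,q10,q11,q12} and {q4,q9} and {q7,q8}.
Split {q0,q5,q10,q11,q12} by δ(·,a) → {q5,q10,q12} and {q0,q11}.
On input b, block {q5,q10,q12} splits into {q10,q12} and {q5}.
On input a, block {q0,q11} splits into {q0} and {q11}.
Stable partition: {q1,q2,q6} | {q10,q12} | {q3} | {q4,q9} | {q7,q8} | {q0} | {q5} | {q11} — 8 equivalence classes.
q0 and q7 end up in different blocks, so they are distinguishable. For instance, the string 'a' is accepted from only q7.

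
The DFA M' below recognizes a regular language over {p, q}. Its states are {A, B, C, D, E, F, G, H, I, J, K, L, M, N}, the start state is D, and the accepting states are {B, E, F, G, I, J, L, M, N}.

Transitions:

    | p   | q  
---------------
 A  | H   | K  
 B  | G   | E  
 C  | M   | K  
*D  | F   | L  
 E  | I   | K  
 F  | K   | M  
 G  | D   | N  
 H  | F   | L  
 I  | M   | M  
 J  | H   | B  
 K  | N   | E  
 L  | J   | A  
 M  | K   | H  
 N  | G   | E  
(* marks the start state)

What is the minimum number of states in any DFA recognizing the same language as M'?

First remove the unreachable states {C}; 13 states remain.
Initial partition by acceptance: {B,E,F,G,I,J,L,M,N} | {A,D,H,K}.
On input p, block {B,E,F,G,I,J,L,M,N} splits into {B,E,I,L,N} and {F,G,J,M}.
On input p, block {B,E,I,L,N} splits into {B,I,L,N} and {E}.
On input q, block {B,I,L,N} splits into {B,N} and {I} and {L}.
Split {A,D,H,K} by δ(·,p) → {D,H} and {A} and {K}.
On input p, block {F,G,J,M} splits into {F,M} and {G,J}.
On input q, block {F,M} splits into {F} and {M}.
Stable partition: {B,N} | {D,H} | {F} | {E} | {I} | {L} | {A} | {K} | {G,J} | {M} — 10 equivalence classes.

10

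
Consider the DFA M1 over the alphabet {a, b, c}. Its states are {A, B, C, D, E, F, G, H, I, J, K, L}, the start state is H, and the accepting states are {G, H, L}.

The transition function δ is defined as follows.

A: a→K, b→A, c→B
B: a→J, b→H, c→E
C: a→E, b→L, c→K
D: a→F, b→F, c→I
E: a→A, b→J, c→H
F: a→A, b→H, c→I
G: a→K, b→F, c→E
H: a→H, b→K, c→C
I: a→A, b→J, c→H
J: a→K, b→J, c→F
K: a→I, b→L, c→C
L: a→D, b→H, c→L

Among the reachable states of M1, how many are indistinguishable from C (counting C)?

2

First remove the unreachable states {G}; 11 states remain.
Start with accepting vs non-accepting: {H,L} | {A,B,C,D,E,F,I,J,K}.
Refine {H,L} on symbol a: members go to different blocks, giving {H} and {L}.
On input b, block {A,B,C,D,E,F,I,J,K} splits into {A,D,E,I,J} and {B,F} and {C,K}.
On input a, block {A,D,E,I,J} splits into {A,J} and {E,I} and {D}.
Stable partition: {H} | {A,J} | {L} | {B,F} | {C,K} | {E,I} | {D} — 7 equivalence classes.
State C belongs to the block {C,K}, which has 2 states.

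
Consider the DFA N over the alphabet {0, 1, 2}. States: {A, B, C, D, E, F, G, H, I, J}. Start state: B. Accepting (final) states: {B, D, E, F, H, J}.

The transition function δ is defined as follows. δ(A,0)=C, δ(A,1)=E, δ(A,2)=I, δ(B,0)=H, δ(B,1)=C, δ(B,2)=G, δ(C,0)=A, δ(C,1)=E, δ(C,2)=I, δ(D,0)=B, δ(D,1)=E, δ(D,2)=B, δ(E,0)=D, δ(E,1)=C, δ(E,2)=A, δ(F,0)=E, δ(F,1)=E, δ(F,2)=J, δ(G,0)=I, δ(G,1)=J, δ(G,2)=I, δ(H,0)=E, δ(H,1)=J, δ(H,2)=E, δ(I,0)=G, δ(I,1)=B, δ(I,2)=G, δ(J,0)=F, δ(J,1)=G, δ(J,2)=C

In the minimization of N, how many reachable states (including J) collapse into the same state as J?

All states are reachable from the start state.
P0 = {B,D,E,F,H,J} | {A,C,G,I}.
On input 1, block {B,D,E,F,H,J} splits into {B,E,J} and {D,F,H}.
The partition is now stable with 3 blocks: {B,E,J} | {A,C,G,I} | {D,F,H}.
State J belongs to the block {B,E,J}, which has 3 states.

3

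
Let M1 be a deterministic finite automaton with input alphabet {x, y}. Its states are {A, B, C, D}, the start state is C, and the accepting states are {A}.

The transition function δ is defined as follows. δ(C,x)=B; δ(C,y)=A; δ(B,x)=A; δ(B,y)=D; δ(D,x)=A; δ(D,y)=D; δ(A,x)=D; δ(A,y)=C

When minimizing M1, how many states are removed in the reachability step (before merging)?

Exploring from C, all states are eventually visited, so none are unreachable.

0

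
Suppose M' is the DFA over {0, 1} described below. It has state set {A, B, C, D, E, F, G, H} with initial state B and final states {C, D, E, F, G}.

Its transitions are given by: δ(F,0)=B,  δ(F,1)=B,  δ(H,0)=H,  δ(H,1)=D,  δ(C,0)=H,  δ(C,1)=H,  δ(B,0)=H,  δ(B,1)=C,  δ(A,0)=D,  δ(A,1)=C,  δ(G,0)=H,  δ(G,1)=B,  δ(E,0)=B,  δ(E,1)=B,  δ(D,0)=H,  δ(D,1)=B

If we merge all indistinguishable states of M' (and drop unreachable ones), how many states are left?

2

States {A,E,F,G} cannot be reached from the start state, so discard them.
Start with accepting vs non-accepting: {C,D} | {B,H}.
No further refinement is possible. Final partition (2 blocks): {C,D} | {B,H}.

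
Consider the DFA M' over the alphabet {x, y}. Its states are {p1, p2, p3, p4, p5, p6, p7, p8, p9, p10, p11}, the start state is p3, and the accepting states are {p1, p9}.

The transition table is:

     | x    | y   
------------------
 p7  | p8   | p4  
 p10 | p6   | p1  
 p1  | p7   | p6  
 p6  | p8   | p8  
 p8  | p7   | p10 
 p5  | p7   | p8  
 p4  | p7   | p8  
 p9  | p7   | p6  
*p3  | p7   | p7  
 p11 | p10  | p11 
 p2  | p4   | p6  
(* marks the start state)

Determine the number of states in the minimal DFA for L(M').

7

First remove the unreachable states {p2,p5,p9,p11}; 7 states remain.
Initial partition by acceptance: {p1} | {p3,p4,p6,p7,p8,p10}.
On input y, block {p3,p4,p6,p7,p8,p10} splits into {p3,p4,p6,p7,p8} and {p10}.
On input y, block {p3,p4,p6,p7,p8} splits into {p3,p4,p6,p7} and {p8}.
Split {p3,p4,p6,p7} by δ(·,x) → {p3,p4} and {p6,p7}.
Split {p3,p4} by δ(·,y) → {p3} and {p4}.
Split {p6,p7} by δ(·,y) → {p6} and {p7}.
No further refinement is possible. Final partition (7 blocks): {p1} | {p3} | {p10} | {p8} | {p6} | {p4} | {p7}.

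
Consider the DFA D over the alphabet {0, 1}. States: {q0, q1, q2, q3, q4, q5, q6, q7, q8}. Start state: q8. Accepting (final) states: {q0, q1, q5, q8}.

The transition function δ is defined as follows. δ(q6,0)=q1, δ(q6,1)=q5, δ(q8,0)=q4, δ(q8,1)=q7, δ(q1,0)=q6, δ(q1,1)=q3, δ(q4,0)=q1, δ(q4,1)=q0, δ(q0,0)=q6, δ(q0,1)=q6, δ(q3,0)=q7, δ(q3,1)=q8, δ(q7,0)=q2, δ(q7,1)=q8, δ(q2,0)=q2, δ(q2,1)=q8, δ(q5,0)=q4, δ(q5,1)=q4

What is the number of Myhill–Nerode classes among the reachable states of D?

Start with accepting vs non-accepting: {q0,q1,q5,q8} | {q2,q3,q4,q6,q7}.
Refine {q2,q3,q4,q6,q7} on symbol 0: members go to different blocks, giving {q2,q3,q7} and {q4,q6}.
On input 1, block {q0,q1,q5,q8} splits into {q0,q5} and {q1,q8}.
No further refinement is possible. Final partition (4 blocks): {q0,q5} | {q2,q3,q7} | {q4,q6} | {q1,q8}.

4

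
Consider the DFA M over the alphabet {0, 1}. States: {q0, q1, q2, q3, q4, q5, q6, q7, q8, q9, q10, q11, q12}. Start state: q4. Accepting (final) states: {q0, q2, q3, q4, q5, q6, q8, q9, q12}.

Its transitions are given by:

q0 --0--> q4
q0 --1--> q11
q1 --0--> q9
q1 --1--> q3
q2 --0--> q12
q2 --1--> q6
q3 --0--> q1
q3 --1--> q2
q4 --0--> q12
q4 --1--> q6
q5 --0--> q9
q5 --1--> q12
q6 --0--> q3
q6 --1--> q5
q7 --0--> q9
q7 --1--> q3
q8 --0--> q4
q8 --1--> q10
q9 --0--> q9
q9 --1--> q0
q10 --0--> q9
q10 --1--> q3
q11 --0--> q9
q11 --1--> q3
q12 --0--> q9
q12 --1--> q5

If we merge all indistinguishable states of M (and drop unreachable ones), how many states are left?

7

Reachable states from the start: {q0,q1,q2,q3,q4,q5,q6,q9,q11,q12}. Unreachable: {q7,q8,q10} — drop them.
Initial partition by acceptance: {q0,q2,q3,q4,q5,q6,q9,q12} | {q1,q11}.
On input 0, block {q0,q2,q3,q4,q5,q6,q9,q12} splits into {q0,q2,q4,q5,q6,q9,q12} and {q3}.
Refine {q0,q2,q4,q5,q6,q9,q12} on symbol 0: members go to different blocks, giving {q0,q2,q4,q5,q9,q12} and {q6}.
On input 1, block {q0,q2,q4,q5,q9,q12} splits into {q5,q9,q12} and {q2,q4} and {q0}.
Refine {q5,q9,q12} on symbol 1: members go to different blocks, giving {q5,q12} and {q9}.
The partition is now stable with 7 blocks: {q5,q12} | {q1,q11} | {q3} | {q6} | {q2,q4} | {q0} | {q9}.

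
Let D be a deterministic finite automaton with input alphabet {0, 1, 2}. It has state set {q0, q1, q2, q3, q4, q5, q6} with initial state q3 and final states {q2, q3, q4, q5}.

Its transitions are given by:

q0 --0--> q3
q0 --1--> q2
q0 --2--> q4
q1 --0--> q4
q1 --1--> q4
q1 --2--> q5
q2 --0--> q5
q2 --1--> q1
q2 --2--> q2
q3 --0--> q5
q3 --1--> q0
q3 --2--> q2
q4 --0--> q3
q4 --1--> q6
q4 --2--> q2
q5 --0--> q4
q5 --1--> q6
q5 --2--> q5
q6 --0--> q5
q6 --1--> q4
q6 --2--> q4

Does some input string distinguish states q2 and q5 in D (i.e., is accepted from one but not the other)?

No

Every state is reachable, so we keep all 7.
Start with accepting vs non-accepting: {q2,q3,q4,q5} | {q0,q1,q6}.
No further refinement is possible. Final partition (2 blocks): {q2,q3,q4,q5} | {q0,q1,q6}.
q2 and q5 lie in the same block of the stable partition, so they are equivalent — no string distinguishes them.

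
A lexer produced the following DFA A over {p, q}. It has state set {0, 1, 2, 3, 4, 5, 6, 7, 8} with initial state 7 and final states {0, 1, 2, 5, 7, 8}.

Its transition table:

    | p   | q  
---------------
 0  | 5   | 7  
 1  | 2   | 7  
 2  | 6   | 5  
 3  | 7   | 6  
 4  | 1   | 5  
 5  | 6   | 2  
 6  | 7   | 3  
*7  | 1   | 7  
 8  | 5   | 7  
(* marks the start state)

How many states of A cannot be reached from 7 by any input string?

3

BFS from 7 reaches {1, 2, 3, 5, 6, 7}; the 3 state(s) 0, 4, 8 are never visited.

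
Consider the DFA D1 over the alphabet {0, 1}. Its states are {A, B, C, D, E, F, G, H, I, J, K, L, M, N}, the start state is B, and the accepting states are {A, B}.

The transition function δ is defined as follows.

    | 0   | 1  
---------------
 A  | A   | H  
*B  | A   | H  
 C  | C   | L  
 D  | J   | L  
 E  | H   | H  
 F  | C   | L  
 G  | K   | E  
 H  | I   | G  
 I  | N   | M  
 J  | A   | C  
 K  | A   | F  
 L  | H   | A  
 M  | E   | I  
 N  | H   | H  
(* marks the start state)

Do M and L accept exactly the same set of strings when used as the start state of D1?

No

States {D,J} cannot be reached from the start state, so discard them.
Start with accepting vs non-accepting: {A,B} | {C,E,F,G,H,I,K,L,M,N}.
Refine {C,E,F,G,H,I,K,L,M,N} on symbol 0: members go to different blocks, giving {C,E,F,G,H,I,L,M,N} and {K}.
Refine {C,E,F,G,H,I,L,M,N} on symbol 0: members go to different blocks, giving {C,E,F,H,I,L,M,N} and {G}.
Refine {C,E,F,H,I,L,M,N} on symbol 1: members go to different blocks, giving {C,E,F,I,M,N} and {H} and {L}.
Split {C,E,F,I,M,N} by δ(·,0) → {C,F,I,M} and {E,N}.
Split {C,F,I,M} by δ(·,0) → {C,F} and {I,M}.
The partition is now stable with 8 blocks: {A,B} | {C,F} | {K} | {G} | {H} | {L} | {E,N} | {I,M}.
M and L end up in different blocks, so they are distinguishable. For instance, the string '1' is accepted from only L.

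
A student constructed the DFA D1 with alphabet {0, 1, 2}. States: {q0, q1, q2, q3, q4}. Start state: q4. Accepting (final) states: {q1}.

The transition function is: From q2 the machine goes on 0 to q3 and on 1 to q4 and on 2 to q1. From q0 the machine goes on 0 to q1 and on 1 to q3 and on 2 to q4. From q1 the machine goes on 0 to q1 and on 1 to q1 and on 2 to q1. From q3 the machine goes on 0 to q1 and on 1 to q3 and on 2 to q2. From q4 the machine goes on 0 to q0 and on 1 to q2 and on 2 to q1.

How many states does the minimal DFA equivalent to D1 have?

3

All states are reachable from the start state.
Start with accepting vs non-accepting: {q1} | {q0,q2,q3,q4}.
Split {q0,q2,q3,q4} by δ(·,0) → {q0,q3} and {q2,q4}.
No further refinement is possible. Final partition (3 blocks): {q1} | {q0,q3} | {q2,q4}.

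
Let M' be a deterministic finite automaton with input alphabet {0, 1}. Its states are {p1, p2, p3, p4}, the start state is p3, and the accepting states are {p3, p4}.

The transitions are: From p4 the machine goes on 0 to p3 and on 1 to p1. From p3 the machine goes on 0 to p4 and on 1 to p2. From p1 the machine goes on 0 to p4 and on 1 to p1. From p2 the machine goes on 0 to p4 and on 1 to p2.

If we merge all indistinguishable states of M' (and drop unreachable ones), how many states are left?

2

Every state is reachable, so we keep all 4.
Start with accepting vs non-accepting: {p3,p4} | {p1,p2}.
No further refinement is possible. Final partition (2 blocks): {p3,p4} | {p1,p2}.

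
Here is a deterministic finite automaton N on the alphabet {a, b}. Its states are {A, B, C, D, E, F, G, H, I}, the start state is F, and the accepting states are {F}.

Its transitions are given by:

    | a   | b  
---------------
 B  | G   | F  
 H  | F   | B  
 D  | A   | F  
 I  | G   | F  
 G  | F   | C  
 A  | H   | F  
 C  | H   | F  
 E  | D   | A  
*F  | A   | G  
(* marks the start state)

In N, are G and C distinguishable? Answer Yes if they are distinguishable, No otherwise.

Yes

States {D,E,I} cannot be reached from the start state, so discard them.
Initial partition by acceptance: {F} | {A,B,C,G,H}.
On input a, block {A,B,C,G,H} splits into {A,B,C} and {G,H}.
The partition is now stable with 3 blocks: {F} | {A,B,C} | {G,H}.
G and C end up in different blocks, so they are distinguishable. For instance, the string 'a' is accepted from only G.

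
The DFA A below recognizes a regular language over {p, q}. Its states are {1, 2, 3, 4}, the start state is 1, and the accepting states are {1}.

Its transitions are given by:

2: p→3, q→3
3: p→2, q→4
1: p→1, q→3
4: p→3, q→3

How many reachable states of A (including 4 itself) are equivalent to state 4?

Initial partition by acceptance: {1} | {2,3,4}.
Stable partition: {1} | {2,3,4} — 2 equivalence classes.
The equivalence class containing 4 is {2,3,4}, of size 3.

3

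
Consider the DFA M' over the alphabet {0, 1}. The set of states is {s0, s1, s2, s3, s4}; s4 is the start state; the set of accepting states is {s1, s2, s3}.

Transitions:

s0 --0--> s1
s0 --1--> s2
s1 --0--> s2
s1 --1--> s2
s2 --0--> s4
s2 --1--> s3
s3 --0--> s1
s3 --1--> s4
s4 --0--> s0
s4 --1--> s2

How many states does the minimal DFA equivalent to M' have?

5

Every state is reachable, so we keep all 5.
P0 = {s1,s2,s3} | {s0,s4}.
On input 0, block {s1,s2,s3} splits into {s1,s3} and {s2}.
On input 0, block {s1,s3} splits into {s1} and {s3}.
On input 0, block {s0,s4} splits into {s0} and {s4}.
Stable partition: {s1} | {s0} | {s2} | {s3} | {s4} — 5 equivalence classes.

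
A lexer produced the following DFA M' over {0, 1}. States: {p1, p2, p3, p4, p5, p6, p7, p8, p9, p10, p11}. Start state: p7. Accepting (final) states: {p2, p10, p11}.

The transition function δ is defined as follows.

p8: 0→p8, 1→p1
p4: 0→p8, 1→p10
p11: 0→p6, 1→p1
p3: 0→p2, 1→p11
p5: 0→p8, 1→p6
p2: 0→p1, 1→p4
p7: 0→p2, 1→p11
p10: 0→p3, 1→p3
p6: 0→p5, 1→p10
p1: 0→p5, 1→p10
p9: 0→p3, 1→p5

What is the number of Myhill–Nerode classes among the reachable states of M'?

First remove the unreachable states {p9}; 10 states remain.
Initial partition by acceptance: {p2,p10,p11} | {p1,p3,p4,p5,p6,p7,p8}.
Refine {p1,p3,p4,p5,p6,p7,p8} on symbol 0: members go to different blocks, giving {p1,p4,p5,p6,p8} and {p3,p7}.
Split {p2,p10,p11} by δ(·,0) → {p2,p11} and {p10}.
Refine {p1,p4,p5,p6,p8} on symbol 1: members go to different blocks, giving {p1,p4,p6} and {p5,p8}.
Stable partition: {p2,p11} | {p1,p4,p6} | {p3,p7} | {p10} | {p5,p8} — 5 equivalence classes.

5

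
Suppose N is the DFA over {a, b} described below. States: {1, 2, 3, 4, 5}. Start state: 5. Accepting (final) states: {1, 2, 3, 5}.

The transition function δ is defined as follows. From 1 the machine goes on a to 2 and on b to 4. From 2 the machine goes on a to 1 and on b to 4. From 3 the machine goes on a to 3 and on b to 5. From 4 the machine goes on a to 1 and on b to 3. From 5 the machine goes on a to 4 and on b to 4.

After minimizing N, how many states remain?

4

P0 = {1,2,3,5} | {4}.
Refine {1,2,3,5} on symbol a: members go to different blocks, giving {1,2,3} and {5}.
Split {1,2,3} by δ(·,b) → {1,2} and {3}.
Stable partition: {1,2} | {4} | {5} | {3} — 4 equivalence classes.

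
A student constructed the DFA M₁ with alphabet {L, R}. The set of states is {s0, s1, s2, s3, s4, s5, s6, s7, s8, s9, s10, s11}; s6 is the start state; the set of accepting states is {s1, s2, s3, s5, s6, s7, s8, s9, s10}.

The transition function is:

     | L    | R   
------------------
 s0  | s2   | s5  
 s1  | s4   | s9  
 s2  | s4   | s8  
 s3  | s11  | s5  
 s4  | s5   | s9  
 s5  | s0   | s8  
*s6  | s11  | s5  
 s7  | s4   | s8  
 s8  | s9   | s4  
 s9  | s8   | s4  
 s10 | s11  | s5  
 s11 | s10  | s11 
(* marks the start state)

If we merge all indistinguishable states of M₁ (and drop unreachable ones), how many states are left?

7

States {s1,s3,s7} cannot be reached from the start state, so discard them.
P0 = {s2,s5,s6,s8,s9,s10} | {s0,s4,s11}.
On input L, block {s2,s5,s6,s8,s9,s10} splits into {s2,s5,s6,s10} and {s8,s9}.
On input R, block {s2,s5,s6,s10} splits into {s2,s5} and {s6,s10}.
Split {s0,s4,s11} by δ(·,L) → {s0,s4} and {s11}.
Split {s0,s4} by δ(·,R) → {s0} and {s4}.
On input L, block {s2,s5} splits into {s2} and {s5}.
No further refinement is possible. Final partition (7 blocks): {s2} | {s0} | {s8,s9} | {s6,s10} | {s11} | {s4} | {s5}.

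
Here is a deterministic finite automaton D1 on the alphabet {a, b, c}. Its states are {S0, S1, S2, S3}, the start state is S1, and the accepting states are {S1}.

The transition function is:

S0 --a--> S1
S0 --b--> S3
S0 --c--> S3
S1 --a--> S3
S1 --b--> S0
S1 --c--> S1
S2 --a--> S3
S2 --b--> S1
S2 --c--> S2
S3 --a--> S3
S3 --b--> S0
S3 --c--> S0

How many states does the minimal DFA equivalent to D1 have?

3

States {S2} cannot be reached from the start state, so discard them.
Initial partition by acceptance: {S1} | {S0,S3}.
Split {S0,S3} by δ(·,a) → {S0} and {S3}.
No further refinement is possible. Final partition (3 blocks): {S1} | {S0} | {S3}.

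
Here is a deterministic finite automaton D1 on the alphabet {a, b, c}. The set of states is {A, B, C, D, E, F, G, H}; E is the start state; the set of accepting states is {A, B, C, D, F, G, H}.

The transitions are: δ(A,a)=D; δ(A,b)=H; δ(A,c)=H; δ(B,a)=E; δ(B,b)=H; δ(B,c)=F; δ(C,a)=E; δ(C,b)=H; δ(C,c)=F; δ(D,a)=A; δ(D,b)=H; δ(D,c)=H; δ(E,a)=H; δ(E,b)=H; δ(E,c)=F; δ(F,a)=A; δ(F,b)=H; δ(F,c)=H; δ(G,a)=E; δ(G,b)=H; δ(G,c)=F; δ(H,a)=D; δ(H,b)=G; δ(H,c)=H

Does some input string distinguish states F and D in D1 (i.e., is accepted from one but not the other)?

First remove the unreachable states {B,C}; 6 states remain.
P0 = {A,D,F,G,H} | {E}.
Refine {A,D,F,G,H} on symbol a: members go to different blocks, giving {A,D,F,H} and {G}.
Refine {A,D,F,H} on symbol b: members go to different blocks, giving {A,D,F} and {H}.
No further refinement is possible. Final partition (4 blocks): {A,D,F} | {E} | {G} | {H}.
F and D lie in the same block of the stable partition, so they are equivalent — no string distinguishes them.

No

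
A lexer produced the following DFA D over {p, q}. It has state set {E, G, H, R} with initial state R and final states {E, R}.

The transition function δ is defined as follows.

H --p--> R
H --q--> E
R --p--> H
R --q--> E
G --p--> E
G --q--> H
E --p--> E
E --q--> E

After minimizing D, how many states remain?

3

States {G} cannot be reached from the start state, so discard them.
Initial partition by acceptance: {E,R} | {H}.
Split {E,R} by δ(·,p) → {E} and {R}.
Stable partition: {E} | {H} | {R} — 3 equivalence classes.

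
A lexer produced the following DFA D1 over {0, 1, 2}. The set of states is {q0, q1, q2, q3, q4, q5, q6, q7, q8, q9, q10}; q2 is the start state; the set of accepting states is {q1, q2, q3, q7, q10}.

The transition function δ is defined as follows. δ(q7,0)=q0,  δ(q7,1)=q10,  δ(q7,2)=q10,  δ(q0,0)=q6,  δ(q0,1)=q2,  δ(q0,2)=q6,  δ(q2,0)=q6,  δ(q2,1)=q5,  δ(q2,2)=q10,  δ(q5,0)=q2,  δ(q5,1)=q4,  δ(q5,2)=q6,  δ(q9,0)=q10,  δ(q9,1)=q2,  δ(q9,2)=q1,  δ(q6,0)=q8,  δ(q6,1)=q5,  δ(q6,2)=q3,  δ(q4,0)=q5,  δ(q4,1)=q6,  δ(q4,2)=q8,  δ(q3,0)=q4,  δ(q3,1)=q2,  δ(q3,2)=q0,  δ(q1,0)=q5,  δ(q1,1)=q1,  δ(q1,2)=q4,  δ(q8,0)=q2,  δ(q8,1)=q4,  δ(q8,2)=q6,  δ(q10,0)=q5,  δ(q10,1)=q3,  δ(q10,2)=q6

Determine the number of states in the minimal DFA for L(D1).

7

Reachable states from the start: {q0,q2,q3,q4,q5,q6,q8,q10}. Unreachable: {q1,q7,q9} — drop them.
P0 = {q2,q3,q10} | {q0,q4,q5,q6,q8}.
Split {q2,q3,q10} by δ(·,1) → {q3,q10} and {q2}.
Refine {q3,q10} on symbol 1: members go to different blocks, giving {q3} and {q10}.
Refine {q0,q4,q5,q6,q8} on symbol 0: members go to different blocks, giving {q0,q4,q6} and {q5,q8}.
On input 0, block {q0,q4,q6} splits into {q4,q6} and {q0}.
On input 1, block {q4,q6} splits into {q4} and {q6}.
Stable partition: {q3} | {q4} | {q2} | {q10} | {q5,q8} | {q0} | {q6} — 7 equivalence classes.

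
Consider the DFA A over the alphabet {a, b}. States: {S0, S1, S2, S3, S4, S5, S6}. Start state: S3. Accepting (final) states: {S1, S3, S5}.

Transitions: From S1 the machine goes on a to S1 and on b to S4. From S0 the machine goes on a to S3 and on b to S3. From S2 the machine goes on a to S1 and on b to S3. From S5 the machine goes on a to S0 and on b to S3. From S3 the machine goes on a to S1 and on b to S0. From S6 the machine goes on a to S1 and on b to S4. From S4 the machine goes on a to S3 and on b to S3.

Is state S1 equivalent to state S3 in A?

First remove the unreachable states {S2,S5,S6}; 4 states remain.
Start with accepting vs non-accepting: {S1,S3} | {S0,S4}.
The partition is now stable with 2 blocks: {S1,S3} | {S0,S4}.
S1 and S3 lie in the same block of the stable partition, so they are equivalent — no string distinguishes them.

Yes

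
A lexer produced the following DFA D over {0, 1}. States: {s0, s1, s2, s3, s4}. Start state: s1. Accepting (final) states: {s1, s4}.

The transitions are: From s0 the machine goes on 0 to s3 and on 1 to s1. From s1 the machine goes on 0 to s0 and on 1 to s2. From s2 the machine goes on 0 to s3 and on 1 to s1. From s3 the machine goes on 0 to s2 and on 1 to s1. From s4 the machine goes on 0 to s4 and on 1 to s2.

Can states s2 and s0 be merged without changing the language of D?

First remove the unreachable states {s4}; 4 states remain.
Initial partition by acceptance: {s1} | {s0,s2,s3}.
No further refinement is possible. Final partition (2 blocks): {s1} | {s0,s2,s3}.
s2 and s0 lie in the same block of the stable partition, so they are equivalent — no string distinguishes them.

Yes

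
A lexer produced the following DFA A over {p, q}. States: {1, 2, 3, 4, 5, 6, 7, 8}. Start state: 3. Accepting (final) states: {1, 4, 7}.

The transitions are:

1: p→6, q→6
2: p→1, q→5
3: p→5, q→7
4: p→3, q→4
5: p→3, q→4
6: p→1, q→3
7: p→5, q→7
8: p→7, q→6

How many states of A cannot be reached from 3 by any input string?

4

Starting at 3 and following transitions, the reachable set is {3, 4, 5, 7}. That leaves 1, 2, 6, 8 unreachable — 4 in total.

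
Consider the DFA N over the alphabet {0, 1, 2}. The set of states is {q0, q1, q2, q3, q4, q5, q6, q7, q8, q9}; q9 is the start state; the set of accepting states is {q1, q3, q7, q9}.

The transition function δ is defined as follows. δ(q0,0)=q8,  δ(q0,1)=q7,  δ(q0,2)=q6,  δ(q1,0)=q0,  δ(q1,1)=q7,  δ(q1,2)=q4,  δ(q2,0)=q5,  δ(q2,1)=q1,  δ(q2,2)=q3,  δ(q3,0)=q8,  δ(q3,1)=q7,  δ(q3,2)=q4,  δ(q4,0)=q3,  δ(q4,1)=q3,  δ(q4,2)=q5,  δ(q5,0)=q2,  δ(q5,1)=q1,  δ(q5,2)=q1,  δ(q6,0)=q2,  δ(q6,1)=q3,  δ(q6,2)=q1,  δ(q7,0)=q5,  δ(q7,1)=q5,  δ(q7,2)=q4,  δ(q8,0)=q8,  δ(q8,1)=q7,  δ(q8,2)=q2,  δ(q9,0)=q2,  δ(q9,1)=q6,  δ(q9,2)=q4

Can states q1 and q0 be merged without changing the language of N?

No

Start with accepting vs non-accepting: {q1,q3,q7,q9} | {q0,q2,q4,q5,q6,q8}.
Refine {q1,q3,q7,q9} on symbol 1: members go to different blocks, giving {q1,q3} and {q7,q9}.
On input 0, block {q0,q2,q4,q5,q6,q8} splits into {q0,q2,q5,q6,q8} and {q4}.
Split {q0,q2,q5,q6,q8} by δ(·,1) → {q2,q5,q6} and {q0,q8}.
The partition is now stable with 5 blocks: {q1,q3} | {q2,q5,q6} | {q7,q9} | {q4} | {q0,q8}.
q1 and q0 end up in different blocks, so they are distinguishable. For instance, the string 'ε' is accepted from only q1.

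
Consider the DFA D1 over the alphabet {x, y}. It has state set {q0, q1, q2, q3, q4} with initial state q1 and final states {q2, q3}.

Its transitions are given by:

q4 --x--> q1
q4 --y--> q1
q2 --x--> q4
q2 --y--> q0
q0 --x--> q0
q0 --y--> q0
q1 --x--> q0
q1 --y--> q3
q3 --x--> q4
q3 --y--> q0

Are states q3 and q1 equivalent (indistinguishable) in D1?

Reachable states from the start: {q0,q1,q3,q4}. Unreachable: {q2} — drop them.
Initial partition by acceptance: {q3} | {q0,q1,q4}.
Split {q0,q1,q4} by δ(·,y) → {q0,q4} and {q1}.
Split {q0,q4} by δ(·,x) → {q0} and {q4}.
The partition is now stable with 4 blocks: {q3} | {q0} | {q1} | {q4}.
q3 and q1 end up in different blocks, so they are distinguishable. For instance, the string 'ε' is accepted from only q3.

No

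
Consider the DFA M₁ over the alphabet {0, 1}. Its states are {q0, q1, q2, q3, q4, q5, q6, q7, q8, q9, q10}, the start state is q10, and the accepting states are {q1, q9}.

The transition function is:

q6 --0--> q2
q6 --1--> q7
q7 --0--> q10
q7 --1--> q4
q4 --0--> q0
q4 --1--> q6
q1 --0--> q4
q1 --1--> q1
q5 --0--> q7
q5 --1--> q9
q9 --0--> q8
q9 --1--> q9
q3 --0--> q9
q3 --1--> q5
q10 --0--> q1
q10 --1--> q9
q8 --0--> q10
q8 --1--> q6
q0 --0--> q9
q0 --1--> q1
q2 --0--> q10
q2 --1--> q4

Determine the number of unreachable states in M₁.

No path from q10 leads to q3, q5; the other 9 states are all reachable.

2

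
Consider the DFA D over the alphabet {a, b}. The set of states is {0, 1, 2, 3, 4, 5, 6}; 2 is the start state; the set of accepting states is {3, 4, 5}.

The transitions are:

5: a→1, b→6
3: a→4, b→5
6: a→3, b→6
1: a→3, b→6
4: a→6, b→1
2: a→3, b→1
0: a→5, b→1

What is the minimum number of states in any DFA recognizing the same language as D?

First remove the unreachable states {0}; 6 states remain.
P0 = {3,4,5} | {1,2,6}.
Refine {3,4,5} on symbol a: members go to different blocks, giving {4,5} and {3}.
No further refinement is possible. Final partition (3 blocks): {4,5} | {1,2,6} | {3}.

3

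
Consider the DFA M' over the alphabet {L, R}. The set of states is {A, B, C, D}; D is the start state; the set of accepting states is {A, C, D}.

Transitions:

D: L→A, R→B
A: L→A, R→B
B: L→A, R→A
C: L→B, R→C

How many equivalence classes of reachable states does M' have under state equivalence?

Reachable states from the start: {A,B,D}. Unreachable: {C} — drop them.
Start with accepting vs non-accepting: {A,D} | {B}.
The partition is now stable with 2 blocks: {A,D} | {B}.

2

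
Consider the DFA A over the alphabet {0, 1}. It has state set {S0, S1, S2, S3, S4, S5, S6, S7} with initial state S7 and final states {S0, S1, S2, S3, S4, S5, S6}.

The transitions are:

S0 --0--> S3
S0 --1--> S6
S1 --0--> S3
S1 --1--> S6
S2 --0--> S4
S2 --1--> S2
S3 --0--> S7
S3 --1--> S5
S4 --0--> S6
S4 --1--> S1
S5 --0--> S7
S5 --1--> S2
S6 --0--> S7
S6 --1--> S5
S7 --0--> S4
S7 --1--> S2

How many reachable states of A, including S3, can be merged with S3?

2

States {S0} cannot be reached from the start state, so discard them.
Start with accepting vs non-accepting: {S1,S2,S3,S4,S5,S6} | {S7}.
On input 0, block {S1,S2,S3,S4,S5,S6} splits into {S1,S2,S4} and {S3,S5,S6}.
On input 0, block {S1,S2,S4} splits into {S1,S4} and {S2}.
On input 1, block {S1,S4} splits into {S1} and {S4}.
Split {S3,S5,S6} by δ(·,1) → {S3,S6} and {S5}.
Stable partition: {S1} | {S7} | {S3,S6} | {S2} | {S4} | {S5} — 6 equivalence classes.
The equivalence class containing S3 is {S3,S6}, of size 2.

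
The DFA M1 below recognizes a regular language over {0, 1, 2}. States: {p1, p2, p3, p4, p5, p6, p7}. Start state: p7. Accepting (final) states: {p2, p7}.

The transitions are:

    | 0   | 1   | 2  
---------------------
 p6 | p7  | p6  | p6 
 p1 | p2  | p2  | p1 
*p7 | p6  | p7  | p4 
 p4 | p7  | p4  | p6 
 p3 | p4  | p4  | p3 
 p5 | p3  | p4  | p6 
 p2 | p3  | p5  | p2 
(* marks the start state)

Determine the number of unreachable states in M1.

BFS from p7 reaches {p4, p6, p7}; the 4 state(s) p1, p2, p3, p5 are never visited.

4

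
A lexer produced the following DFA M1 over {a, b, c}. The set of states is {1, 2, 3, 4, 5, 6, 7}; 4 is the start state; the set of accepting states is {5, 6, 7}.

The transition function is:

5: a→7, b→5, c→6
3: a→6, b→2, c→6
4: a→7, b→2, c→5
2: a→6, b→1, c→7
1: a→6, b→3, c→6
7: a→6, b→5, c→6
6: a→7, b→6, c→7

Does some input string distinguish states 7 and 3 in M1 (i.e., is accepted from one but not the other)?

Yes

All states are reachable from the start state.
Initial partition by acceptance: {5,6,7} | {1,2,3,4}.
The partition is now stable with 2 blocks: {5,6,7} | {1,2,3,4}.
7 and 3 end up in different blocks, so they are distinguishable. For instance, the string 'ε' is accepted from only 7.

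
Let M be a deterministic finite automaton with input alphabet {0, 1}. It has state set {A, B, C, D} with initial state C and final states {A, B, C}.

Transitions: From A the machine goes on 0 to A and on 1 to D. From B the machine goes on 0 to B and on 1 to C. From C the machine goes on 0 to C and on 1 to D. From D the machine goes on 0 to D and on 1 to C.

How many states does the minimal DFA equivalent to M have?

2

First remove the unreachable states {A,B}; 2 states remain.
Start with accepting vs non-accepting: {C} | {D}.
No further refinement is possible. Final partition (2 blocks): {C} | {D}.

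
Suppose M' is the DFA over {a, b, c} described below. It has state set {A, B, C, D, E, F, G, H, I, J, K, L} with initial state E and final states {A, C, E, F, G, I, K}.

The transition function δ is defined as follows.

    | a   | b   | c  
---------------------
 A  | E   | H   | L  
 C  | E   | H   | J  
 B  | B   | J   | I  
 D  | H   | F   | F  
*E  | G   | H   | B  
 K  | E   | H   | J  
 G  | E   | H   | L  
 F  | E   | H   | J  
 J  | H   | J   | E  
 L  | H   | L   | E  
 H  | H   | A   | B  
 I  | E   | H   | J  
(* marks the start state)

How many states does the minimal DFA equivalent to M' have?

First remove the unreachable states {C,D,F,K}; 8 states remain.
Initial partition by acceptance: {A,E,G,I} | {B,H,J,L}.
Refine {B,H,J,L} on symbol b: members go to different blocks, giving {B,J,L} and {H}.
Refine {B,J,L} on symbol a: members go to different blocks, giving {J,L} and {B}.
Refine {A,E,G,I} on symbol c: members go to different blocks, giving {A,G,I} and {E}.
The partition is now stable with 5 blocks: {A,G,I} | {J,L} | {H} | {B} | {E}.

5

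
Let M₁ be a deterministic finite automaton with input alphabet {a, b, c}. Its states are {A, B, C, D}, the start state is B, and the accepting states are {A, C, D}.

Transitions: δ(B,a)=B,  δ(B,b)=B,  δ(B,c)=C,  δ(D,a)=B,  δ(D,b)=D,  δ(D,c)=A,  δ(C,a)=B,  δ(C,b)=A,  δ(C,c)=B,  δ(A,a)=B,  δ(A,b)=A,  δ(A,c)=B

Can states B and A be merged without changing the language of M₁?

Reachable states from the start: {A,B,C}. Unreachable: {D} — drop them.
Initial partition by acceptance: {A,C} | {B}.
The partition is now stable with 2 blocks: {A,C} | {B}.
B and A end up in different blocks, so they are distinguishable. For instance, the string 'ε' is accepted from only A.

No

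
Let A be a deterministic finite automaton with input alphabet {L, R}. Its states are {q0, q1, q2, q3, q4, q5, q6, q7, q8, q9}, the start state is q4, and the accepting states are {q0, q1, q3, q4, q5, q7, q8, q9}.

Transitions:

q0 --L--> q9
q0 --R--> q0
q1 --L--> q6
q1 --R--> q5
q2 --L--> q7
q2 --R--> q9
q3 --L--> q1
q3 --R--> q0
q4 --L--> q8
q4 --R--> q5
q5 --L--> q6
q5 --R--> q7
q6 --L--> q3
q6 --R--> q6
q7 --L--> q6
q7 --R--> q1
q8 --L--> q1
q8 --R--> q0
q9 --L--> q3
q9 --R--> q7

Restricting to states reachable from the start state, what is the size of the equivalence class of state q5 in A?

3

States {q2} cannot be reached from the start state, so discard them.
Initial partition by acceptance: {q0,q1,q3,q4,q5,q7,q8,q9} | {q6}.
On input L, block {q0,q1,q3,q4,q5,q7,q8,q9} splits into {q0,q3,q4,q8,q9} and {q1,q5,q7}.
Split {q0,q3,q4,q8,q9} by δ(·,L) → {q0,q4,q9} and {q3,q8}.
On input L, block {q0,q4,q9} splits into {q4,q9} and {q0}.
Stable partition: {q4,q9} | {q6} | {q1,q5,q7} | {q3,q8} | {q0} — 5 equivalence classes.
State q5 belongs to the block {q1,q5,q7}, which has 3 states.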